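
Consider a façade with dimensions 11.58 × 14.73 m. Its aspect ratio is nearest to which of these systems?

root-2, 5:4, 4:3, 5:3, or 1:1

5:4

14.73/11.58 ≈ 1.272. Nearest candidates are 5:4 (1.250, off by 0.022) and 4:3 (1.333, off by 0.061).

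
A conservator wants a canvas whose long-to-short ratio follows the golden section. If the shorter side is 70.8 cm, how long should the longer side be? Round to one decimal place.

114.6 cm

golden ratio ≈ 1.61803.
Longer side = 70.8 × 1.61803 ≈ 114.557 → 114.6 cm.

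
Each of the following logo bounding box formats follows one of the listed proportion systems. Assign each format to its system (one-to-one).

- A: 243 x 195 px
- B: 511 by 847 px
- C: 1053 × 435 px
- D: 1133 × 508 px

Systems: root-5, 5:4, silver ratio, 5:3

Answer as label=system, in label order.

A=5:4, B=5:3, C=silver ratio, D=root-5

A = 243/195 ≈ 1.246 → 5:4 (1.250)
B = 847/511 ≈ 1.658 → 5:3 (1.667)
C = 1053/435 ≈ 2.421 → silver ratio (2.414)
D = 1133/508 ≈ 2.230 → root-5 (2.236)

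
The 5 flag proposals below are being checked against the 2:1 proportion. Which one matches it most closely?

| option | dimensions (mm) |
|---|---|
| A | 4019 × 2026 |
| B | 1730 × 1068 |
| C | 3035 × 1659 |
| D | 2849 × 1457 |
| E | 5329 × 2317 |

Ratios (long/short): A ≈ 1.984; B ≈ 1.620; C ≈ 1.829; D ≈ 1.955; E ≈ 2.300.
2:1 ≈ 2.000; option A is nearest (Δ 0.016).

A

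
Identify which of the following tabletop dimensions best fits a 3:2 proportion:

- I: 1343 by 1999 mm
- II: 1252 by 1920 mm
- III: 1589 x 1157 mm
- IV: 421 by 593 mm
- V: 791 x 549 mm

Ratios (long/short): I ≈ 1.488; II ≈ 1.534; III ≈ 1.373; IV ≈ 1.409; V ≈ 1.441.
3:2 ≈ 1.500; option I is nearest (Δ 0.012).

I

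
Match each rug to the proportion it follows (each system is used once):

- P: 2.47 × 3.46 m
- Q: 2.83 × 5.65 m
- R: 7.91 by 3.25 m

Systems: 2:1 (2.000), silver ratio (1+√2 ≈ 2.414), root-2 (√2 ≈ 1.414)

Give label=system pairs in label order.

Ratios: P ≈ 1.401; Q ≈ 1.996; R ≈ 2.434.
Targets: 2:1 ≈ 2.000; silver ratio ≈ 2.414; root-2 ≈ 1.414.

P=root-2, Q=2:1, R=silver ratio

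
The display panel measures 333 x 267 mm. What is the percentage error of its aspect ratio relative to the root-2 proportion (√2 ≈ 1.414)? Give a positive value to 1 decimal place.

11.8%

Ratio = 333 / 267 ≈ 1.2472.
Ideal root-2 ≈ 1.4142. |1.2472 − 1.4142| / 1.4142 ≈ 11.81% → 11.8%.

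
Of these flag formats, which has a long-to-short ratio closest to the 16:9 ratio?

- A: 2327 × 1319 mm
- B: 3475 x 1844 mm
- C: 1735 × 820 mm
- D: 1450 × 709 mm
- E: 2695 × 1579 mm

Ratios (long/short): A ≈ 1.764; B ≈ 1.884; C ≈ 2.116; D ≈ 2.045; E ≈ 1.707.
16:9 ≈ 1.778; option A is nearest (Δ 0.014).

A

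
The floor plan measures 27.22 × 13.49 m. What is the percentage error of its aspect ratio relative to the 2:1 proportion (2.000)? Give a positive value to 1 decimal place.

Ratio = 27.22 / 13.49 ≈ 2.0178.
Ideal 2:1 = 2.0000. |2.0178 − 2.0000| / 2.0000 ≈ 0.89% → 0.9%.

0.9%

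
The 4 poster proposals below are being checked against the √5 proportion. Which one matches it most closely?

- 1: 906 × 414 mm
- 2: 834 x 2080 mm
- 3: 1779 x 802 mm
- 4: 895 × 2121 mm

Ratios (long/short): 1 ≈ 2.188; 2 ≈ 2.494; 3 ≈ 2.218; 4 ≈ 2.370.
root-5 ≈ 2.236; option 3 is nearest (Δ 0.018).

3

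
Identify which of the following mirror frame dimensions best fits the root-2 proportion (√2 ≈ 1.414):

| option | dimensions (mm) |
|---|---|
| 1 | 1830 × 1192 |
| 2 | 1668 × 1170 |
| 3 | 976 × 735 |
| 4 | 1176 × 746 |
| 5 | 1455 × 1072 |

Target root-2 ≈ 1.414.
1: 1.535 (Δ0.121)  2: 1.426 (Δ0.012)  3: 1.328 (Δ0.086)  4: 1.576 (Δ0.162)  5: 1.357 (Δ0.057)

2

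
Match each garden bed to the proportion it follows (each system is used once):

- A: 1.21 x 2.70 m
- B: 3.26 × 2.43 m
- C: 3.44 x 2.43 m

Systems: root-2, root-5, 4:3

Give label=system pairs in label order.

A=root-5, B=4:3, C=root-2

Ratios: A ≈ 2.231; B ≈ 1.342; C ≈ 1.416.
Targets: root-2 ≈ 1.414; root-5 ≈ 2.236; 4:3 ≈ 1.333.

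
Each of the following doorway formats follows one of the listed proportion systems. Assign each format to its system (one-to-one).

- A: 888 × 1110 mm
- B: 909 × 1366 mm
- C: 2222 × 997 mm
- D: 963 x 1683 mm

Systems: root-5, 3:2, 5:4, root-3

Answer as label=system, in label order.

A=5:4, B=3:2, C=root-5, D=root-3

A = 1110/888 ≈ 1.250 → 5:4 (1.250)
B = 1366/909 ≈ 1.503 → 3:2 (1.500)
C = 2222/997 ≈ 2.229 → root-5 (2.236)
D = 1683/963 ≈ 1.748 → root-3 (1.732)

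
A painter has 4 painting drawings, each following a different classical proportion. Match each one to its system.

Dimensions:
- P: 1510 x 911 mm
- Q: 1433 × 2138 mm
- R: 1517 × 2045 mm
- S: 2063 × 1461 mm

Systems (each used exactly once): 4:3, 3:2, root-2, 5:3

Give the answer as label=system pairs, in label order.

P=5:3, Q=3:2, R=4:3, S=root-2

Ratios: P ≈ 1.658; Q ≈ 1.492; R ≈ 1.348; S ≈ 1.412.
Targets: 4:3 ≈ 1.333; 3:2 ≈ 1.500; root-2 ≈ 1.414; 5:3 ≈ 1.667.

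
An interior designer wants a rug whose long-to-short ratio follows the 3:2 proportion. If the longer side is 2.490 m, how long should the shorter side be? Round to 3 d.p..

1.660 m

3:2 = 1.50000.
Shorter side = 2.490 ÷ 1.50000 ≈ 1.66000 → 1.660 m.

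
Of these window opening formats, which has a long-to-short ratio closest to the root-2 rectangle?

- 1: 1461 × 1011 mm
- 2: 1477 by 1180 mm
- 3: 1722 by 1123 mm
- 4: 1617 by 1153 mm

Target root-2 ≈ 1.414.
1: 1.445 (Δ0.031)  2: 1.252 (Δ0.162)  3: 1.533 (Δ0.119)  4: 1.402 (Δ0.012)

4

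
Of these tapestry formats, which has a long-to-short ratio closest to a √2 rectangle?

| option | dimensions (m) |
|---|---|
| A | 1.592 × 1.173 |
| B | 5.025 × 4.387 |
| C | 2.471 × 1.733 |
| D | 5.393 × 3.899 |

C

Target root-2 ≈ 1.414.
A: 1.357 (Δ0.057)  B: 1.145 (Δ0.269)  C: 1.426 (Δ0.012)  D: 1.383 (Δ0.031)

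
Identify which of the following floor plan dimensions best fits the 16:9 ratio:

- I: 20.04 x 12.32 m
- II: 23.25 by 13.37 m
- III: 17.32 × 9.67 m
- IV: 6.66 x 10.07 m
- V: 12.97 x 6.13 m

III

Ratios (long/short): I ≈ 1.627; II ≈ 1.739; III ≈ 1.791; IV ≈ 1.512; V ≈ 2.116.
16:9 ≈ 1.778; option III is nearest (Δ 0.013).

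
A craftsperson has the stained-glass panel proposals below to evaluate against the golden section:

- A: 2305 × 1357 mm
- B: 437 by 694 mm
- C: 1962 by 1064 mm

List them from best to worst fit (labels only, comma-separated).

B, A, C

A: 2305/1357 ≈ 1.699 → |1.699 − 1.618| = 0.081
B: 694/437 ≈ 1.588 → |1.588 − 1.618| = 0.030
C: 1962/1064 ≈ 1.844 → |1.844 − 1.618| = 0.226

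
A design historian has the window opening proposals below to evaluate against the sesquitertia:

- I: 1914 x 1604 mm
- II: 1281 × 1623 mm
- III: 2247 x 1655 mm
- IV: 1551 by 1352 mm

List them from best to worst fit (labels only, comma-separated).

I: 1914/1604 ≈ 1.193 → |1.193 − 1.333| = 0.140
II: 1623/1281 ≈ 1.267 → |1.267 − 1.333| = 0.066
III: 2247/1655 ≈ 1.358 → |1.358 − 1.333| = 0.025
IV: 1551/1352 ≈ 1.147 → |1.147 − 1.333| = 0.186

III, II, I, IV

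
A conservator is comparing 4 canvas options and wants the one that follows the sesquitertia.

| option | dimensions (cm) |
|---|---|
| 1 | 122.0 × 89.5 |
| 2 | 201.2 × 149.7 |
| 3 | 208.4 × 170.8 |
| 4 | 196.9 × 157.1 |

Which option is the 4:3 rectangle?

2

Target 4:3 ≈ 1.333.
1: 1.363 (Δ0.030)  2: 1.344 (Δ0.011)  3: 1.220 (Δ0.113)  4: 1.253 (Δ0.080)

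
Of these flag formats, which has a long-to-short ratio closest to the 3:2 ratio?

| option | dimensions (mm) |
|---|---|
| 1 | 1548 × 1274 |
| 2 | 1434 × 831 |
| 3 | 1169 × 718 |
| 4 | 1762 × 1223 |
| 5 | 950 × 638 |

Target 3:2 ≈ 1.500.
1: 1.215 (Δ0.285)  2: 1.726 (Δ0.226)  3: 1.628 (Δ0.128)  4: 1.441 (Δ0.059)  5: 1.489 (Δ0.011)

5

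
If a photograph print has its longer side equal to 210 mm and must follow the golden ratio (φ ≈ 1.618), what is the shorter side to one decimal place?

129.8 mm

golden ratio ≈ 1.61803.
Shorter side = 210 ÷ 1.61803 ≈ 129.787 → 129.8 mm.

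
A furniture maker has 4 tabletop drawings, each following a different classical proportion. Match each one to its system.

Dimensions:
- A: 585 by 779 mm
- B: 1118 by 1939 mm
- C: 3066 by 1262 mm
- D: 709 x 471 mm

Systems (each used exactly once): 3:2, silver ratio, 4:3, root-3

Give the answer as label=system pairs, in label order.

A=4:3, B=root-3, C=silver ratio, D=3:2

Ratios: A ≈ 1.332; B ≈ 1.734; C ≈ 2.429; D ≈ 1.505.
Targets: 3:2 ≈ 1.500; silver ratio ≈ 2.414; 4:3 ≈ 1.333; root-3 ≈ 1.732.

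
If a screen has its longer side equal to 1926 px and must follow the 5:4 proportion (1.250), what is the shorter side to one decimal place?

1540.8 px

5:4 = 1.25000.
Shorter side = 1926 ÷ 1.25000 ≈ 1540.800 → 1540.8 px.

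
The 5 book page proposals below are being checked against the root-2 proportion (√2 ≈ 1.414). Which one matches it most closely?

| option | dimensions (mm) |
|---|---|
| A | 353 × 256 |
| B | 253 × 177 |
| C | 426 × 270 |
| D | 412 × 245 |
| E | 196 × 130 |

B

Target root-2 ≈ 1.414.
A: 1.379 (Δ0.035)  B: 1.429 (Δ0.015)  C: 1.578 (Δ0.164)  D: 1.682 (Δ0.268)  E: 1.508 (Δ0.094)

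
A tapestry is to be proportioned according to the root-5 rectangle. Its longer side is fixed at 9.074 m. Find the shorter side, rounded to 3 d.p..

4.058 m

root-5 ≈ 2.23607.
Shorter side = 9.074 ÷ 2.23607 ≈ 4.05801 → 4.058 m.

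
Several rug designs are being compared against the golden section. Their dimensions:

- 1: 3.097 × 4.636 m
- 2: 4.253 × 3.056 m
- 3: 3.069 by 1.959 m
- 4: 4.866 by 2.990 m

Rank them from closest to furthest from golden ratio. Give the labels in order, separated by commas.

4, 3, 1, 2

Ratios: 1 = 4.636 / 3.097 ≈ 1.497; 2 = 4.253 / 3.056 ≈ 1.392; 3 = 3.069 / 1.959 ≈ 1.567; 4 = 4.866 / 2.990 ≈ 1.627.
|Δ from 1.618|: 1 0.121; 2 0.226; 3 0.051; 4 0.009.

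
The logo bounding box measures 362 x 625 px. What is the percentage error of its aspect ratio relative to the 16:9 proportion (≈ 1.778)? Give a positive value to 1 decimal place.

Ratio = 625 / 362 ≈ 1.7265.
Ideal 16:9 ≈ 1.7778. |1.7265 − 1.7778| / 1.7778 ≈ 2.89% → 2.9%.

2.9%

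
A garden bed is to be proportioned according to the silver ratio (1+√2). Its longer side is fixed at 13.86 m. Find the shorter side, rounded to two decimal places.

5.74 m

silver ratio ≈ 2.41421.
Shorter side = 13.86 ÷ 2.41421 ≈ 5.7410 → 5.74 m.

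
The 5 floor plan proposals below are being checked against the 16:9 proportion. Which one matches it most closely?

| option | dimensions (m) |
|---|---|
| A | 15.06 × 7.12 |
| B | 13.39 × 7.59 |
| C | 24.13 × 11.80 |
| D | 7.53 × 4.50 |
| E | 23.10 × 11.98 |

B

Target 16:9 ≈ 1.778.
A: 2.115 (Δ0.337)  B: 1.764 (Δ0.014)  C: 2.045 (Δ0.267)  D: 1.673 (Δ0.105)  E: 1.928 (Δ0.150)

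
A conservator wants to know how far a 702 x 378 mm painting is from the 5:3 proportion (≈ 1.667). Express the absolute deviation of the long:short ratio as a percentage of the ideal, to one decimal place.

Ratio = 702 / 378 ≈ 1.8571.
Ideal 5:3 ≈ 1.6667. |1.8571 − 1.6667| / 1.6667 ≈ 11.42% → 11.4%.

11.4%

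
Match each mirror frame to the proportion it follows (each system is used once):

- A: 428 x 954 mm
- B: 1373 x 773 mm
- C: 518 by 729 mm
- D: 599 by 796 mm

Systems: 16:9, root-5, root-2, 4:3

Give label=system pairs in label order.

Ratios: A ≈ 2.229; B ≈ 1.776; C ≈ 1.407; D ≈ 1.329.
Targets: 16:9 ≈ 1.778; root-5 ≈ 2.236; root-2 ≈ 1.414; 4:3 ≈ 1.333.

A=root-5, B=16:9, C=root-2, D=4:3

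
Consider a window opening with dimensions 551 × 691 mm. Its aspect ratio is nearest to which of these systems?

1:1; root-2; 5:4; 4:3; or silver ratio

691/551 ≈ 1.254. Nearest candidates are 5:4 (1.250, off by 0.004) and 4:3 (1.333, off by 0.079).

5:4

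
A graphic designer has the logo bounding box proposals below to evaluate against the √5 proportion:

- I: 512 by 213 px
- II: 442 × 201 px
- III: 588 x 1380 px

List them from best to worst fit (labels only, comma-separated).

I: 512/213 ≈ 2.404 → |2.404 − 2.236| = 0.168
II: 442/201 ≈ 2.199 → |2.199 − 2.236| = 0.037
III: 1380/588 ≈ 2.347 → |2.347 − 2.236| = 0.111

II, III, I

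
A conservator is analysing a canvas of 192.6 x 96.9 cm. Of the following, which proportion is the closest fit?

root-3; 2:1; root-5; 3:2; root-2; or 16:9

2:1

Ratio = 192.6 / 96.9 ≈ 1.988.
Distances: root-3 1.732 (Δ 0.256); 2:1 2.000 (Δ 0.012); root-5 2.236 (Δ 0.248); 3:2 1.500 (Δ 0.488); root-2 1.414 (Δ 0.574); 16:9 1.778 (Δ 0.210).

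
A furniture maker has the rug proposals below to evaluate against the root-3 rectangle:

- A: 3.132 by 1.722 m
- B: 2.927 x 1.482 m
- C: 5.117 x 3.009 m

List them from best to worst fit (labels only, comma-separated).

A: 3.132/1.722 ≈ 1.819 → |1.819 − 1.732| = 0.087
B: 2.927/1.482 ≈ 1.975 → |1.975 − 1.732| = 0.243
C: 5.117/3.009 ≈ 1.701 → |1.701 − 1.732| = 0.031

C, A, B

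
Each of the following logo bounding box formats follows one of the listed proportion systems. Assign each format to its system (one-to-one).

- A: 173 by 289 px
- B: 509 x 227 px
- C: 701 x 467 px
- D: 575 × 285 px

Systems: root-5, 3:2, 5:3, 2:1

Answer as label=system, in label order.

A = 289/173 ≈ 1.671 → 5:3 (1.667)
B = 509/227 ≈ 2.242 → root-5 (2.236)
C = 701/467 ≈ 1.501 → 3:2 (1.500)
D = 575/285 ≈ 2.018 → 2:1 (2.000)

A=5:3, B=root-5, C=3:2, D=2:1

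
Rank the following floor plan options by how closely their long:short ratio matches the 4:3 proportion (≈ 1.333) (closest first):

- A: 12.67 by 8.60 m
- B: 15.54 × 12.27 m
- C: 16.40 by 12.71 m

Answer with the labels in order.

A: 12.67/8.60 ≈ 1.473 → |1.473 − 1.333| = 0.140
B: 15.54/12.27 ≈ 1.267 → |1.267 − 1.333| = 0.066
C: 16.40/12.71 ≈ 1.290 → |1.290 − 1.333| = 0.043

C, B, A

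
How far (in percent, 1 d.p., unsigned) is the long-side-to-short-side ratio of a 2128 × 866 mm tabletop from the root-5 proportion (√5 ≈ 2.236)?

Ratio = 2128 / 866 ≈ 2.4573.
Ideal root-5 ≈ 2.2361. |2.4573 − 2.2361| / 2.2361 ≈ 9.89% → 9.9%.

9.9%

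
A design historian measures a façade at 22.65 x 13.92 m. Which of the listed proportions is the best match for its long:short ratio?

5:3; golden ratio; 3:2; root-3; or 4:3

golden ratio

Ratio = 22.65 / 13.92 ≈ 1.627.
Distances: 5:3 1.667 (Δ 0.040); golden ratio 1.618 (Δ 0.009); 3:2 1.500 (Δ 0.127); root-3 1.732 (Δ 0.105); 4:3 1.333 (Δ 0.294).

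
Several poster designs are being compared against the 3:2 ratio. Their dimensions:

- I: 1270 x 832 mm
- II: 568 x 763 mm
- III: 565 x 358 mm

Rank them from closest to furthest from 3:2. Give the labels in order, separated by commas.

I: 1270/832 ≈ 1.526 → |1.526 − 1.500| = 0.026
II: 763/568 ≈ 1.343 → |1.343 − 1.500| = 0.157
III: 565/358 ≈ 1.578 → |1.578 − 1.500| = 0.078

I, III, II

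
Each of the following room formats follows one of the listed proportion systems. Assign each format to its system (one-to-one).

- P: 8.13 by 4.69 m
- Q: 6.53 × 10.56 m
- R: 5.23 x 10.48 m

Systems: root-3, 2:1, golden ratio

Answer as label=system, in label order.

P=root-3, Q=golden ratio, R=2:1

P = 8.13/4.69 ≈ 1.733 → root-3 (1.732)
Q = 10.56/6.53 ≈ 1.617 → golden ratio (1.618)
R = 10.48/5.23 ≈ 2.004 → 2:1 (2.000)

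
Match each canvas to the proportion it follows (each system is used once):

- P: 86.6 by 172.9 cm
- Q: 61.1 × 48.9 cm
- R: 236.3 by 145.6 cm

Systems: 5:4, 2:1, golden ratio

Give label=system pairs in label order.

P=2:1, Q=5:4, R=golden ratio

Ratios: P ≈ 1.997; Q ≈ 1.249; R ≈ 1.623.
Targets: 5:4 ≈ 1.250; 2:1 ≈ 2.000; golden ratio ≈ 1.618.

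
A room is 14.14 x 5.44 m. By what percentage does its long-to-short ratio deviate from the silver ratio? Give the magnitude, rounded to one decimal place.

7.7%

Ratio = 14.14 / 5.44 ≈ 2.5993.
Ideal silver ratio ≈ 2.4142. |2.5993 − 2.4142| / 2.4142 ≈ 7.67% → 7.7%.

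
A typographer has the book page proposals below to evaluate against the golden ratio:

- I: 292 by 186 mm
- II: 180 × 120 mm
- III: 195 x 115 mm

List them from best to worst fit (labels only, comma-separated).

I, III, II

Ratios: I = 292 / 186 ≈ 1.570; II = 180 / 120 ≈ 1.500; III = 195 / 115 ≈ 1.696.
|Δ from 1.618|: I 0.048; II 0.118; III 0.078.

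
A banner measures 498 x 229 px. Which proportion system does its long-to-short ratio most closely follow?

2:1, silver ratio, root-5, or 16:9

498/229 ≈ 2.175. Nearest candidates are root-5 (2.236, off by 0.061) and 2:1 (2.000, off by 0.175).

root-5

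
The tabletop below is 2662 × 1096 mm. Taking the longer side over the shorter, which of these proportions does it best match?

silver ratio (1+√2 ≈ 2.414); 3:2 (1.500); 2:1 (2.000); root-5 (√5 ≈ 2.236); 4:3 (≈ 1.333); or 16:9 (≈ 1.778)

silver ratio

Ratio = 2662 / 1096 ≈ 2.429.
Distances: silver ratio 2.414 (Δ 0.015); 3:2 1.500 (Δ 0.929); 2:1 2.000 (Δ 0.429); root-5 2.236 (Δ 0.193); 4:3 1.333 (Δ 1.096); 16:9 1.778 (Δ 0.651).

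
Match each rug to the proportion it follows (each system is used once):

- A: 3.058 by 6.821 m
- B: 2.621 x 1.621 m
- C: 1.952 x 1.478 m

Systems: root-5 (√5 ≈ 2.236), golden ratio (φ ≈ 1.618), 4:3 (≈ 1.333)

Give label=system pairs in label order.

Ratios: A ≈ 2.231; B ≈ 1.617; C ≈ 1.321.
Targets: root-5 ≈ 2.236; golden ratio ≈ 1.618; 4:3 ≈ 1.333.

A=root-5, B=golden ratio, C=4:3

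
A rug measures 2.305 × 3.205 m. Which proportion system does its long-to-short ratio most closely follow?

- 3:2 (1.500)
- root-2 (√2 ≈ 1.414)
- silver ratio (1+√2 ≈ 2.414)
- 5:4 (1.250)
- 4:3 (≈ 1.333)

root-2

3.205/2.305 ≈ 1.390. Nearest candidates are root-2 (1.414, off by 0.024) and 4:3 (1.333, off by 0.057).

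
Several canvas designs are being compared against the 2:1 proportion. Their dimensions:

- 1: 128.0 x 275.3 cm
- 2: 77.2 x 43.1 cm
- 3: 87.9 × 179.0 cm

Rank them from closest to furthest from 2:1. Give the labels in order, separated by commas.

3, 1, 2

Ratios: 1 = 275.3 / 128.0 ≈ 2.151; 2 = 77.2 / 43.1 ≈ 1.791; 3 = 179.0 / 87.9 ≈ 2.036.
|Δ from 2.000|: 1 0.151; 2 0.209; 3 0.036.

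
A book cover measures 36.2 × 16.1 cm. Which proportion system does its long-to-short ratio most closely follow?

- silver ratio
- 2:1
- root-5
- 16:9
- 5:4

root-5

36.2/16.1 ≈ 2.248. Nearest candidates are root-5 (2.236, off by 0.012) and silver ratio (2.414, off by 0.166).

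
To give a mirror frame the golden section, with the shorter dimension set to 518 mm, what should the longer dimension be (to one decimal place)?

golden ratio ≈ 1.61803.
Longer side = 518 × 1.61803 ≈ 838.140 → 838.1 mm.

838.1 mm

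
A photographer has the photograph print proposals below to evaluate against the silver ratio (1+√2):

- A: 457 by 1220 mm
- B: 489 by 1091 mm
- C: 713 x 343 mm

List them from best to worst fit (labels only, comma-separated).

B, A, C

Ratios: A = 1220 / 457 ≈ 2.670; B = 1091 / 489 ≈ 2.231; C = 713 / 343 ≈ 2.079.
|Δ from 2.414|: A 0.256; B 0.183; C 0.335.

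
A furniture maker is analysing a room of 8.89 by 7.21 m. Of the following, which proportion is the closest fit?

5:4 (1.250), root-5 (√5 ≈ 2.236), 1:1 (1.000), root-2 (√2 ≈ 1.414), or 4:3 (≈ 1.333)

Ratio = 8.89 / 7.21 ≈ 1.233.
Distances: 5:4 1.250 (Δ 0.017); root-5 2.236 (Δ 1.003); 1:1 1.000 (Δ 0.233); root-2 1.414 (Δ 0.181); 4:3 1.333 (Δ 0.100).

5:4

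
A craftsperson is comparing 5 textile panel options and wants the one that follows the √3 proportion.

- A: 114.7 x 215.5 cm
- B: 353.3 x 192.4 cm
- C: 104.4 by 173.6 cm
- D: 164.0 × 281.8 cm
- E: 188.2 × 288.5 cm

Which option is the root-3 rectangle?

D

Ratios (long/short): A ≈ 1.879; B ≈ 1.836; C ≈ 1.663; D ≈ 1.718; E ≈ 1.533.
root-3 ≈ 1.732; option D is nearest (Δ 0.014).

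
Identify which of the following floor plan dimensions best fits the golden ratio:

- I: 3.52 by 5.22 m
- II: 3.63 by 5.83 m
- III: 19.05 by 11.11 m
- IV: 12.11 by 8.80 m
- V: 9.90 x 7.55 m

II

Target golden ratio ≈ 1.618.
I: 1.483 (Δ0.135)  II: 1.606 (Δ0.012)  III: 1.715 (Δ0.097)  IV: 1.376 (Δ0.242)  V: 1.311 (Δ0.307)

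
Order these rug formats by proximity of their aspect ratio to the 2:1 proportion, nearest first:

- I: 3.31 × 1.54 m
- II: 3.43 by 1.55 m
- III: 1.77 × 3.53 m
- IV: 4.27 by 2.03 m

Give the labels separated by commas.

Ratios: I = 3.31 / 1.54 ≈ 2.149; II = 3.43 / 1.55 ≈ 2.213; III = 3.53 / 1.77 ≈ 1.994; IV = 4.27 / 2.03 ≈ 2.103.
|Δ from 2.000|: I 0.149; II 0.213; III 0.006; IV 0.103.

III, IV, I, II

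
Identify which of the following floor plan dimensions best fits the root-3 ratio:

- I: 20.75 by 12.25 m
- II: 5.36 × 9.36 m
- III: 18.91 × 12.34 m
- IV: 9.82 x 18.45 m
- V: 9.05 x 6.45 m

II

Ratios (long/short): I ≈ 1.694; II ≈ 1.746; III ≈ 1.532; IV ≈ 1.879; V ≈ 1.403.
root-3 ≈ 1.732; option II is nearest (Δ 0.014).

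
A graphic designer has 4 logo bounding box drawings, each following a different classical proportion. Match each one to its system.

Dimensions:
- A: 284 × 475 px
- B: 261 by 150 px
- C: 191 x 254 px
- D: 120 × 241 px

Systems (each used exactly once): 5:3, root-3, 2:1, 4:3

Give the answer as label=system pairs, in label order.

A=5:3, B=root-3, C=4:3, D=2:1

A = 475/284 ≈ 1.673 → 5:3 (1.667)
B = 261/150 ≈ 1.740 → root-3 (1.732)
C = 254/191 ≈ 1.330 → 4:3 (1.333)
D = 241/120 ≈ 2.008 → 2:1 (2.000)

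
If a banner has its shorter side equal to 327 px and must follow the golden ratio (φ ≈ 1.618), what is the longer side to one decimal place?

golden ratio ≈ 1.61803.
Longer side = 327 × 1.61803 ≈ 529.096 → 529.1 px.

529.1 px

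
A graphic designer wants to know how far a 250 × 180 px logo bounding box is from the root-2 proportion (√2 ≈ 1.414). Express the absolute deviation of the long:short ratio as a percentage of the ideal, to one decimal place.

1.8%

Ratio = 250 / 180 ≈ 1.3889.
Ideal root-2 ≈ 1.4142. |1.3889 − 1.4142| / 1.4142 ≈ 1.79% → 1.8%.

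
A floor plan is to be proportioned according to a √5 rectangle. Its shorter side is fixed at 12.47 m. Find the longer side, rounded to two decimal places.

27.88 m

root-5 ≈ 2.23607.
Longer side = 12.47 × 2.23607 ≈ 27.8838 → 27.88 m.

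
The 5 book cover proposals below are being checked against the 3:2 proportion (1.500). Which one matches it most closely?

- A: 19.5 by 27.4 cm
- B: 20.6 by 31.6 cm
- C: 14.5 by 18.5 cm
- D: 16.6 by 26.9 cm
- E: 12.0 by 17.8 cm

E

Ratios (long/short): A ≈ 1.405; B ≈ 1.534; C ≈ 1.276; D ≈ 1.620; E ≈ 1.483.
3:2 ≈ 1.500; option E is nearest (Δ 0.017).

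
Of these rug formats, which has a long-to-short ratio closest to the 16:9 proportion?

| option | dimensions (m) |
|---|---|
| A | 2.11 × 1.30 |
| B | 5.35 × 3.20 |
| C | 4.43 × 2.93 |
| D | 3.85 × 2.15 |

D

Target 16:9 ≈ 1.778.
A: 1.623 (Δ0.155)  B: 1.672 (Δ0.106)  C: 1.512 (Δ0.266)  D: 1.791 (Δ0.013)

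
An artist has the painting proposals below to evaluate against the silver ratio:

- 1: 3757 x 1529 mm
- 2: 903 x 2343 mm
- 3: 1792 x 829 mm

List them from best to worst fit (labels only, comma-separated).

1, 2, 3

1: 3757/1529 ≈ 2.457 → |2.457 − 2.414| = 0.043
2: 2343/903 ≈ 2.595 → |2.595 − 2.414| = 0.181
3: 1792/829 ≈ 2.162 → |2.162 − 2.414| = 0.252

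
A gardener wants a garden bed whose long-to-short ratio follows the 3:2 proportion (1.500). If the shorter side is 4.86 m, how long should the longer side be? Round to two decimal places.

7.29 m

3:2 = 1.50000.
Longer side = 4.86 × 1.50000 ≈ 7.2900 → 7.29 m.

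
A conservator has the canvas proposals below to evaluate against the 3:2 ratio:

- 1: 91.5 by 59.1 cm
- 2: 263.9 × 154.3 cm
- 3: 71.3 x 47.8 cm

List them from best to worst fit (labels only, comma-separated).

Ratios: 1 = 91.5 / 59.1 ≈ 1.548; 2 = 263.9 / 154.3 ≈ 1.710; 3 = 71.3 / 47.8 ≈ 1.492.
|Δ from 1.500|: 1 0.048; 2 0.210; 3 0.008.

3, 1, 2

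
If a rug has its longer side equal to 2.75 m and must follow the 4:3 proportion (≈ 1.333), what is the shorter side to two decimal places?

4:3 ≈ 1.33333.
Shorter side = 2.75 ÷ 1.33333 ≈ 2.0625 → 2.06 m.

2.06 m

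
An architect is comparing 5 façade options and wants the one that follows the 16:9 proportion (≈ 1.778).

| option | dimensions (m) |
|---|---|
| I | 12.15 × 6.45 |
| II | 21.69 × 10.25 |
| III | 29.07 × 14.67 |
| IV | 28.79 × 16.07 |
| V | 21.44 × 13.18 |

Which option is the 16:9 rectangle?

Target 16:9 ≈ 1.778.
I: 1.884 (Δ0.106)  II: 2.116 (Δ0.338)  III: 1.982 (Δ0.204)  IV: 1.792 (Δ0.014)  V: 1.627 (Δ0.151)

IV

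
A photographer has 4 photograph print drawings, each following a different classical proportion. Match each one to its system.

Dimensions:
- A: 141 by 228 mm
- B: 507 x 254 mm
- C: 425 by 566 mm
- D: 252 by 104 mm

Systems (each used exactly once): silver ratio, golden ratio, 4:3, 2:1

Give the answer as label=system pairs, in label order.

Ratios: A ≈ 1.617; B ≈ 1.996; C ≈ 1.332; D ≈ 2.423.
Targets: silver ratio ≈ 2.414; golden ratio ≈ 1.618; 4:3 ≈ 1.333; 2:1 ≈ 2.000.

A=golden ratio, B=2:1, C=4:3, D=silver ratio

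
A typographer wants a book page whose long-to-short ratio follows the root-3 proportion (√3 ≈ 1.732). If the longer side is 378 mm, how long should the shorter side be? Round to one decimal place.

root-3 ≈ 1.73205.
Shorter side = 378 ÷ 1.73205 ≈ 218.239 → 218.2 mm.

218.2 mm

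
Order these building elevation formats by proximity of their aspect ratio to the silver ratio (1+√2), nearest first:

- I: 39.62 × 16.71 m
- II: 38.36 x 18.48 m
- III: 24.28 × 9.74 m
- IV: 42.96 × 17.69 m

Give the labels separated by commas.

IV, I, III, II

Ratios: I = 39.62 / 16.71 ≈ 2.371; II = 38.36 / 18.48 ≈ 2.076; III = 24.28 / 9.74 ≈ 2.493; IV = 42.96 / 17.69 ≈ 2.428.
|Δ from 2.414|: I 0.043; II 0.338; III 0.079; IV 0.014.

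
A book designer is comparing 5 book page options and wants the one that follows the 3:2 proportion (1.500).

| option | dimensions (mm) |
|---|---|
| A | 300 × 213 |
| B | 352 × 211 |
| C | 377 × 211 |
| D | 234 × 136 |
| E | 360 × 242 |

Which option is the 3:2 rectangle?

Ratios (long/short): A ≈ 1.408; B ≈ 1.668; C ≈ 1.787; D ≈ 1.721; E ≈ 1.488.
3:2 ≈ 1.500; option E is nearest (Δ 0.012).

E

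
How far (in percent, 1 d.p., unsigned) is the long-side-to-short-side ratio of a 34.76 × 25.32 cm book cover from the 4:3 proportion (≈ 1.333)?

3.0%

Ratio = 34.76 / 25.32 ≈ 1.3728.
Ideal 4:3 ≈ 1.3333. |1.3728 − 1.3333| / 1.3333 ≈ 2.96% → 3.0%.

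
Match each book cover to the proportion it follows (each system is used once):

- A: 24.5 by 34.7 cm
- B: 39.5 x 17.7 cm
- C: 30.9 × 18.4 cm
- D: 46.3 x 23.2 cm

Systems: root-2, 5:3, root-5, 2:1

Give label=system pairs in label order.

A=root-2, B=root-5, C=5:3, D=2:1

A = 34.7/24.5 ≈ 1.416 → root-2 (1.414)
B = 39.5/17.7 ≈ 2.232 → root-5 (2.236)
C = 30.9/18.4 ≈ 1.679 → 5:3 (1.667)
D = 46.3/23.2 ≈ 1.996 → 2:1 (2.000)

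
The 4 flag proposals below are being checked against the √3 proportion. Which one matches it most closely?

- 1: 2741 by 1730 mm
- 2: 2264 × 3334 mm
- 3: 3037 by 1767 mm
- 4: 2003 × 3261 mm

3

Target root-3 ≈ 1.732.
1: 1.584 (Δ0.148)  2: 1.473 (Δ0.259)  3: 1.719 (Δ0.013)  4: 1.628 (Δ0.104)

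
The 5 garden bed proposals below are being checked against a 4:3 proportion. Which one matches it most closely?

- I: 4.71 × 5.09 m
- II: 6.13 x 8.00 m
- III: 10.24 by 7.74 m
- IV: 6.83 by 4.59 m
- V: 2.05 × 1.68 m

III

Target 4:3 ≈ 1.333.
I: 1.081 (Δ0.252)  II: 1.305 (Δ0.028)  III: 1.323 (Δ0.010)  IV: 1.488 (Δ0.155)  V: 1.220 (Δ0.113)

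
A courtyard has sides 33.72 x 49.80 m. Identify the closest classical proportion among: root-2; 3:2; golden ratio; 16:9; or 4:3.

3:2

Ratio = 49.80 / 33.72 ≈ 1.477.
Distances: root-2 1.414 (Δ 0.063); 3:2 1.500 (Δ 0.023); golden ratio 1.618 (Δ 0.141); 16:9 1.778 (Δ 0.301); 4:3 1.333 (Δ 0.144).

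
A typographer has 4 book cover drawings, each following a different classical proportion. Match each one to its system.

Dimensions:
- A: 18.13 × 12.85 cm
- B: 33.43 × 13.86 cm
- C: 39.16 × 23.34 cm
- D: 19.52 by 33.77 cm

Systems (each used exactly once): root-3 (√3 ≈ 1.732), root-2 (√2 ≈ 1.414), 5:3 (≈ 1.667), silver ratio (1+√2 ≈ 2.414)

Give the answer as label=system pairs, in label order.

A=root-2, B=silver ratio, C=5:3, D=root-3

A = 18.13/12.85 ≈ 1.411 → root-2 (1.414)
B = 33.43/13.86 ≈ 2.412 → silver ratio (2.414)
C = 39.16/23.34 ≈ 1.678 → 5:3 (1.667)
D = 33.77/19.52 ≈ 1.730 → root-3 (1.732)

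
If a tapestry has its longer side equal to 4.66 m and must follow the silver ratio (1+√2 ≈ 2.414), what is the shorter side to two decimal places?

1.93 m

silver ratio ≈ 2.41421.
Shorter side = 4.66 ÷ 2.41421 ≈ 1.9302 → 1.93 m.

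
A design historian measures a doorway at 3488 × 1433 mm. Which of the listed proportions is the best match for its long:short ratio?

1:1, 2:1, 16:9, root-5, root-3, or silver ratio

Ratio = 3488 / 1433 ≈ 2.434.
Distances: 1:1 1.000 (Δ 1.434); 2:1 2.000 (Δ 0.434); 16:9 1.778 (Δ 0.656); root-5 2.236 (Δ 0.198); root-3 1.732 (Δ 0.702); silver ratio 2.414 (Δ 0.020).

silver ratio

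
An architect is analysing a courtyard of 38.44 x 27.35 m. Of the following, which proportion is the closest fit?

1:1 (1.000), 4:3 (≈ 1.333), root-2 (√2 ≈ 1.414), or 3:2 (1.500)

root-2

Ratio = 38.44 / 27.35 ≈ 1.405.
Distances: 1:1 1.000 (Δ 0.405); 4:3 1.333 (Δ 0.072); root-2 1.414 (Δ 0.009); 3:2 1.500 (Δ 0.095).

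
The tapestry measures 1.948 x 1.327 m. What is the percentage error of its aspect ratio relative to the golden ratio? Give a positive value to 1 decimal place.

Ratio = 1.948 / 1.327 ≈ 1.4680.
Ideal golden ratio ≈ 1.6180. |1.4680 − 1.6180| / 1.6180 ≈ 9.27% → 9.3%.

9.3%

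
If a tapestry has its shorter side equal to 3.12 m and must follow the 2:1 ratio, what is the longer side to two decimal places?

6.24 m

2:1 = 2.00000.
Longer side = 3.12 × 2.00000 ≈ 6.2400 → 6.24 m.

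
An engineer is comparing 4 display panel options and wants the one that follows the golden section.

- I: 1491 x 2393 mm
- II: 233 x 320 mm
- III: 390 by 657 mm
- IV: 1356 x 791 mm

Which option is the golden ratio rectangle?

I

Ratios (long/short): I ≈ 1.605; II ≈ 1.373; III ≈ 1.685; IV ≈ 1.714.
golden ratio ≈ 1.618; option I is nearest (Δ 0.013).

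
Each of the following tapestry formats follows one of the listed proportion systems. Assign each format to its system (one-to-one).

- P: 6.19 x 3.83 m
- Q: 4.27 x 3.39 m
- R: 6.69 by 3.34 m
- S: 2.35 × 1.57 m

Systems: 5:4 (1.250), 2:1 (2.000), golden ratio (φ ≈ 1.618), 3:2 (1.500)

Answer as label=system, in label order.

P = 6.19/3.83 ≈ 1.616 → golden ratio (1.618)
Q = 4.27/3.39 ≈ 1.260 → 5:4 (1.250)
R = 6.69/3.34 ≈ 2.003 → 2:1 (2.000)
S = 2.35/1.57 ≈ 1.497 → 3:2 (1.500)

P=golden ratio, Q=5:4, R=2:1, S=3:2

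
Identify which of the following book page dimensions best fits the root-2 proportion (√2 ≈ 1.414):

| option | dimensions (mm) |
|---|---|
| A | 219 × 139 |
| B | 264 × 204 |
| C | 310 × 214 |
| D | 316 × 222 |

D

Ratios (long/short): A ≈ 1.576; B ≈ 1.294; C ≈ 1.449; D ≈ 1.423.
root-2 ≈ 1.414; option D is nearest (Δ 0.009).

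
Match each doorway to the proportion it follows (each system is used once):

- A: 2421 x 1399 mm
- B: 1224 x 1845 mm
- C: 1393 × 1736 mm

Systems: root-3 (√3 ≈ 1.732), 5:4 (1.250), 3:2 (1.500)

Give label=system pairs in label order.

Ratios: A ≈ 1.731; B ≈ 1.507; C ≈ 1.246.
Targets: root-3 ≈ 1.732; 5:4 ≈ 1.250; 3:2 ≈ 1.500.

A=root-3, B=3:2, C=5:4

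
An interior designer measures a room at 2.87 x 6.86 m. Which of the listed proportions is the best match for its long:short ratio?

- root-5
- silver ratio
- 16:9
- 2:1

silver ratio

Ratio = 6.86 / 2.87 ≈ 2.390.
Distances: root-5 2.236 (Δ 0.154); silver ratio 2.414 (Δ 0.024); 16:9 1.778 (Δ 0.612); 2:1 2.000 (Δ 0.390).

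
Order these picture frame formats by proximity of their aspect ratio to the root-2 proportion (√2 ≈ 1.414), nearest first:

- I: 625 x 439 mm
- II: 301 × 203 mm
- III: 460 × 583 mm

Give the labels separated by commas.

Ratios: I = 625 / 439 ≈ 1.424; II = 301 / 203 ≈ 1.483; III = 583 / 460 ≈ 1.267.
|Δ from 1.414|: I 0.010; II 0.069; III 0.147.

I, II, III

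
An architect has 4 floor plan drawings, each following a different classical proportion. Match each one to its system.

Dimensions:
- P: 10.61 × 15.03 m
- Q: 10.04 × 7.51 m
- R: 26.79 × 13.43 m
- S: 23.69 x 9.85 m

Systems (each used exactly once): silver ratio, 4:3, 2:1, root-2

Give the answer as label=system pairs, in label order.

Ratios: P ≈ 1.417; Q ≈ 1.337; R ≈ 1.995; S ≈ 2.405.
Targets: silver ratio ≈ 2.414; 4:3 ≈ 1.333; 2:1 ≈ 2.000; root-2 ≈ 1.414.

P=root-2, Q=4:3, R=2:1, S=silver ratio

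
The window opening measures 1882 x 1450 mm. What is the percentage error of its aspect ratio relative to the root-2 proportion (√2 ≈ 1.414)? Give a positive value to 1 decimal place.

Ratio = 1882 / 1450 ≈ 1.2979.
Ideal root-2 ≈ 1.4142. |1.2979 − 1.4142| / 1.4142 ≈ 8.22% → 8.2%.

8.2%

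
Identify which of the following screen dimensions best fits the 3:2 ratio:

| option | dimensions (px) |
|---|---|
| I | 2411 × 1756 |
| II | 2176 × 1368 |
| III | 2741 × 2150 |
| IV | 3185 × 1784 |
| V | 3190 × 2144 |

Target 3:2 ≈ 1.500.
I: 1.373 (Δ0.127)  II: 1.591 (Δ0.091)  III: 1.275 (Δ0.225)  IV: 1.785 (Δ0.285)  V: 1.488 (Δ0.012)

V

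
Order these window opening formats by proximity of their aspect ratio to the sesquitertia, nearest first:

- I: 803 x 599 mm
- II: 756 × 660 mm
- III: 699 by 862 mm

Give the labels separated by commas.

I: 803/599 ≈ 1.341 → |1.341 − 1.333| = 0.008
II: 756/660 ≈ 1.145 → |1.145 − 1.333| = 0.188
III: 862/699 ≈ 1.233 → |1.233 − 1.333| = 0.100

I, III, II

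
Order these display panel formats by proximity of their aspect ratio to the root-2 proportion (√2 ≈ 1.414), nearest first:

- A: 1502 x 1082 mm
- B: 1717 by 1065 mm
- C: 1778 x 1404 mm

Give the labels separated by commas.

A, C, B

Ratios: A = 1502 / 1082 ≈ 1.388; B = 1717 / 1065 ≈ 1.612; C = 1778 / 1404 ≈ 1.266.
|Δ from 1.414|: A 0.026; B 0.198; C 0.148.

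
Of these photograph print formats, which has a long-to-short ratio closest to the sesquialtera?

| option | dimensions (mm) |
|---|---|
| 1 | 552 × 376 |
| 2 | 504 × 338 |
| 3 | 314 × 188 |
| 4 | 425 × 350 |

2

Ratios (long/short): 1 ≈ 1.468; 2 ≈ 1.491; 3 ≈ 1.670; 4 ≈ 1.214.
3:2 ≈ 1.500; option 2 is nearest (Δ 0.009).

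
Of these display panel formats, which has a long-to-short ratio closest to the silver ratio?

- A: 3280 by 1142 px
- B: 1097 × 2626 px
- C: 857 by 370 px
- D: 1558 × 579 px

Ratios (long/short): A ≈ 2.872; B ≈ 2.394; C ≈ 2.316; D ≈ 2.691.
silver ratio ≈ 2.414; option B is nearest (Δ 0.020).

B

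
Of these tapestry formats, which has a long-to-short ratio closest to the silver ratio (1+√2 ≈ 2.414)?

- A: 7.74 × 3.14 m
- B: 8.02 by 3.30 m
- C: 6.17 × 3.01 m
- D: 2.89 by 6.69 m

Ratios (long/short): A ≈ 2.465; B ≈ 2.430; C ≈ 2.050; D ≈ 2.315.
silver ratio ≈ 2.414; option B is nearest (Δ 0.016).

B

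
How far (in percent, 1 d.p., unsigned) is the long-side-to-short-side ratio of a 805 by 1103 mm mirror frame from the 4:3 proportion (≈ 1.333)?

Ratio = 1103 / 805 ≈ 1.3702.
Ideal 4:3 ≈ 1.3333. |1.3702 − 1.3333| / 1.3333 ≈ 2.77% → 2.8%.

2.8%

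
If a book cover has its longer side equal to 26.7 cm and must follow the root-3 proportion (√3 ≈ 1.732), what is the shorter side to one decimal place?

15.4 cm

root-3 ≈ 1.73205.
Shorter side = 26.7 ÷ 1.73205 ≈ 15.415 → 15.4 cm.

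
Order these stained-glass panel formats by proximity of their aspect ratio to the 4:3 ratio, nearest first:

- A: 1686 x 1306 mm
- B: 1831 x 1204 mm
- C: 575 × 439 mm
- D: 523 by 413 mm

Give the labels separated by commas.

Ratios: A = 1686 / 1306 ≈ 1.291; B = 1831 / 1204 ≈ 1.521; C = 575 / 439 ≈ 1.310; D = 523 / 413 ≈ 1.266.
|Δ from 1.333|: A 0.042; B 0.188; C 0.023; D 0.067.

C, A, D, B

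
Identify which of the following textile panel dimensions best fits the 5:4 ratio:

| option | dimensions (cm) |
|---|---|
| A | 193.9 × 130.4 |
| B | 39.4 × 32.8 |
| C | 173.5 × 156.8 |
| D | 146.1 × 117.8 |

Target 5:4 ≈ 1.250.
A: 1.487 (Δ0.237)  B: 1.201 (Δ0.049)  C: 1.107 (Δ0.143)  D: 1.240 (Δ0.010)

D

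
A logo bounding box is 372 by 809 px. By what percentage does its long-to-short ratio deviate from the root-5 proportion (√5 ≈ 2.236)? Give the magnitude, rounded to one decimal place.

Ratio = 809 / 372 ≈ 2.1747.
Ideal root-5 ≈ 2.2361. |2.1747 − 2.2361| / 2.2361 ≈ 2.75% → 2.7%.

2.7%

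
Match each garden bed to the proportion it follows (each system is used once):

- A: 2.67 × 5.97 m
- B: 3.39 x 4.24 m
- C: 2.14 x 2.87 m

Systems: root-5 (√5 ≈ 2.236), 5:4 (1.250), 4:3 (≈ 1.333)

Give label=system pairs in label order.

Ratios: A ≈ 2.236; B ≈ 1.251; C ≈ 1.341.
Targets: root-5 ≈ 2.236; 5:4 ≈ 1.250; 4:3 ≈ 1.333.

A=root-5, B=5:4, C=4:3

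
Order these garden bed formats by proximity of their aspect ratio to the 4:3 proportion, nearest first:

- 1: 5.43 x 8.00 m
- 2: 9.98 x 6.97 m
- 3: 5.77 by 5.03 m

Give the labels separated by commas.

1: 8.00/5.43 ≈ 1.473 → |1.473 − 1.333| = 0.140
2: 9.98/6.97 ≈ 1.432 → |1.432 − 1.333| = 0.099
3: 5.77/5.03 ≈ 1.147 → |1.147 − 1.333| = 0.186

2, 1, 3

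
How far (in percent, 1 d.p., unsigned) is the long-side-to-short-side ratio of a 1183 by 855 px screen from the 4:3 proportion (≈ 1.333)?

3.8%

Ratio = 1183 / 855 ≈ 1.3836.
Ideal 4:3 ≈ 1.3333. |1.3836 − 1.3333| / 1.3333 ≈ 3.77% → 3.8%.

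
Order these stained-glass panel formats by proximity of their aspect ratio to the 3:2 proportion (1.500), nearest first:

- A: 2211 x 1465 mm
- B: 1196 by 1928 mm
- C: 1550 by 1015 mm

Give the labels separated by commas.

A, C, B

Ratios: A = 2211 / 1465 ≈ 1.509; B = 1928 / 1196 ≈ 1.612; C = 1550 / 1015 ≈ 1.527.
|Δ from 1.500|: A 0.009; B 0.112; C 0.027.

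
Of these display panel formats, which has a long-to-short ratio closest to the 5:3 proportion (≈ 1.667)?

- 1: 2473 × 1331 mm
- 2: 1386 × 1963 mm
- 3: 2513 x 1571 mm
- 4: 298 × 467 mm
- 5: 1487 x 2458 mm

5

Ratios (long/short): 1 ≈ 1.858; 2 ≈ 1.416; 3 ≈ 1.600; 4 ≈ 1.567; 5 ≈ 1.653.
5:3 ≈ 1.667; option 5 is nearest (Δ 0.014).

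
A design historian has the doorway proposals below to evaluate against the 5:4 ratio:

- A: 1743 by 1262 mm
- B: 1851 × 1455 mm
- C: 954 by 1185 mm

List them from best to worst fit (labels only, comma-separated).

C, B, A

Ratios: A = 1743 / 1262 ≈ 1.381; B = 1851 / 1455 ≈ 1.272; C = 1185 / 954 ≈ 1.242.
|Δ from 1.250|: A 0.131; B 0.022; C 0.008.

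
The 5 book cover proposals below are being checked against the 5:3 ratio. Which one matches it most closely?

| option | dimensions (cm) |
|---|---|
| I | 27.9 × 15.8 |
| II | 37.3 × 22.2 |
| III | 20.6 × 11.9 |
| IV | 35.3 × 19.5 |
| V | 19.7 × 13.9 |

Target 5:3 ≈ 1.667.
I: 1.766 (Δ0.099)  II: 1.680 (Δ0.013)  III: 1.731 (Δ0.064)  IV: 1.810 (Δ0.143)  V: 1.417 (Δ0.250)

II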